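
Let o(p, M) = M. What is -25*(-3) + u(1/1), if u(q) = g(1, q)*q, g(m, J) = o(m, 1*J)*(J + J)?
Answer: 77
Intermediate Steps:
g(m, J) = 2*J² (g(m, J) = (1*J)*(J + J) = J*(2*J) = 2*J²)
u(q) = 2*q³ (u(q) = (2*q²)*q = 2*q³)
-25*(-3) + u(1/1) = -25*(-3) + 2*(1/1)³ = 75 + 2*1³ = 75 + 2*1 = 75 + 2 = 77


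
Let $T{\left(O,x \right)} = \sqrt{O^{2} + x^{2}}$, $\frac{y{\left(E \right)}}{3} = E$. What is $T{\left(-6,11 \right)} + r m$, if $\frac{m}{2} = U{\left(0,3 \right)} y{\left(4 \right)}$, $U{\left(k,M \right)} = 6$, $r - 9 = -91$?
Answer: $-11808 + \sqrt{157} \approx -11795.0$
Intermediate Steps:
$r = -82$ ($r = 9 - 91 = -82$)
$y{\left(E \right)} = 3 E$
$m = 144$ ($m = 2 \cdot 6 \cdot 3 \cdot 4 = 2 \cdot 6 \cdot 12 = 2 \cdot 72 = 144$)
$T{\left(-6,11 \right)} + r m = \sqrt{\left(-6\right)^{2} + 11^{2}} - 11808 = \sqrt{36 + 121} - 11808 = \sqrt{157} - 11808 = -11808 + \sqrt{157}$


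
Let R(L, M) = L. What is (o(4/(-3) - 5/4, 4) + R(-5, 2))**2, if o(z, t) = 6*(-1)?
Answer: 121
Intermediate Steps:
o(z, t) = -6
(o(4/(-3) - 5/4, 4) + R(-5, 2))**2 = (-6 - 5)**2 = (-11)**2 = 121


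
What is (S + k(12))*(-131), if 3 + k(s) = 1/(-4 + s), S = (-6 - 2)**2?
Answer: -64059/8 ≈ -8007.4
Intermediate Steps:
S = 64 (S = (-8)**2 = 64)
k(s) = -3 + 1/(-4 + s)
(S + k(12))*(-131) = (64 + (13 - 3*12)/(-4 + 12))*(-131) = (64 + (13 - 36)/8)*(-131) = (64 + (1/8)*(-23))*(-131) = (64 - 23/8)*(-131) = (489/8)*(-131) = -64059/8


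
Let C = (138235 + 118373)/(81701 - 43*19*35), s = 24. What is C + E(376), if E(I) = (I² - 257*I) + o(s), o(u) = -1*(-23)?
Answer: 396275485/8851 ≈ 44772.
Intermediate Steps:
o(u) = 23
E(I) = 23 + I² - 257*I (E(I) = (I² - 257*I) + 23 = 23 + I² - 257*I)
C = 42768/8851 (C = 256608/(81701 - 817*35) = 256608/(81701 - 28595) = 256608/53106 = 256608*(1/53106) = 42768/8851 ≈ 4.8320)
C + E(376) = 42768/8851 + (23 + 376² - 257*376) = 42768/8851 + (23 + 141376 - 96632) = 42768/8851 + 44767 = 396275485/8851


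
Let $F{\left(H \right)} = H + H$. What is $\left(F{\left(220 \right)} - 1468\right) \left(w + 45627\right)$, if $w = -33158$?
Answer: $-12818132$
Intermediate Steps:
$F{\left(H \right)} = 2 H$
$\left(F{\left(220 \right)} - 1468\right) \left(w + 45627\right) = \left(2 \cdot 220 - 1468\right) \left(-33158 + 45627\right) = \left(440 - 1468\right) 12469 = \left(-1028\right) 12469 = -12818132$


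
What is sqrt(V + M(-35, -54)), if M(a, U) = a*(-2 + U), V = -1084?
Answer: 2*sqrt(219) ≈ 29.597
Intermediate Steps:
sqrt(V + M(-35, -54)) = sqrt(-1084 - 35*(-2 - 54)) = sqrt(-1084 - 35*(-56)) = sqrt(-1084 + 1960) = sqrt(876) = 2*sqrt(219)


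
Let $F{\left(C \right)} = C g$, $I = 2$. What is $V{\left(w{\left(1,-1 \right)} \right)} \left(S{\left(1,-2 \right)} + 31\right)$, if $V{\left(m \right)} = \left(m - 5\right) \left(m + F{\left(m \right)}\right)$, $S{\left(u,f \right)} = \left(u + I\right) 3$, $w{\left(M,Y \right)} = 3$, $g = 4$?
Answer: $-1200$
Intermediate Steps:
$S{\left(u,f \right)} = 6 + 3 u$ ($S{\left(u,f \right)} = \left(u + 2\right) 3 = \left(2 + u\right) 3 = 6 + 3 u$)
$F{\left(C \right)} = 4 C$ ($F{\left(C \right)} = C 4 = 4 C$)
$V{\left(m \right)} = 5 m \left(-5 + m\right)$ ($V{\left(m \right)} = \left(m - 5\right) \left(m + 4 m\right) = \left(-5 + m\right) 5 m = 5 m \left(-5 + m\right)$)
$V{\left(w{\left(1,-1 \right)} \right)} \left(S{\left(1,-2 \right)} + 31\right) = 5 \cdot 3 \left(-5 + 3\right) \left(\left(6 + 3 \cdot 1\right) + 31\right) = 5 \cdot 3 \left(-2\right) \left(\left(6 + 3\right) + 31\right) = - 30 \left(9 + 31\right) = \left(-30\right) 40 = -1200$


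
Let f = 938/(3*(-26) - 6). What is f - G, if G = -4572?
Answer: 27365/6 ≈ 4560.8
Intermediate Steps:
f = -67/6 (f = 938/(-78 - 6) = 938/(-84) = 938*(-1/84) = -67/6 ≈ -11.167)
f - G = -67/6 - 1*(-4572) = -67/6 + 4572 = 27365/6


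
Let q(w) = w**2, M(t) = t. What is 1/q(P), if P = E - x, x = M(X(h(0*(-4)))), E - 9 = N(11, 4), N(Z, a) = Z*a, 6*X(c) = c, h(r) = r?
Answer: 1/2809 ≈ 0.00035600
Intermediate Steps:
X(c) = c/6
E = 53 (E = 9 + 11*4 = 9 + 44 = 53)
x = 0 (x = (0*(-4))/6 = (1/6)*0 = 0)
P = 53 (P = 53 - 1*0 = 53 + 0 = 53)
1/q(P) = 1/(53**2) = 1/2809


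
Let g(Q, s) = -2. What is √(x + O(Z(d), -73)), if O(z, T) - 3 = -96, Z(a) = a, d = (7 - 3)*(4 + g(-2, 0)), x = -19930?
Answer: I*√20023 ≈ 141.5*I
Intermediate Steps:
d = 8 (d = (7 - 3)*(4 - 2) = 4*2 = 8)
O(z, T) = -93 (O(z, T) = 3 - 96 = -93)
√(x + O(Z(d), -73)) = √(-19930 - 93) = √(-20023) = I*√20023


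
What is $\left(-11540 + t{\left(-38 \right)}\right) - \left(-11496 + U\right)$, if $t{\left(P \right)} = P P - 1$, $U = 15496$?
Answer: $-14097$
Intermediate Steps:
$t{\left(P \right)} = -1 + P^{2}$ ($t{\left(P \right)} = P^{2} - 1 = -1 + P^{2}$)
$\left(-11540 + t{\left(-38 \right)}\right) - \left(-11496 + U\right) = \left(-11540 - \left(1 - \left(-38\right)^{2}\right)\right) + \left(11496 - 15496\right) = \left(-11540 + \left(-1 + 1444\right)\right) + \left(11496 - 15496\right) = \left(-11540 + 1443\right) - 4000 = -10097 - 4000 = -14097$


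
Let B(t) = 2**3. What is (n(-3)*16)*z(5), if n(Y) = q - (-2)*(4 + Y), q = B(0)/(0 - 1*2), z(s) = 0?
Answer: 0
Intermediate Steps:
B(t) = 8
q = -4 (q = 8/(0 - 1*2) = 8/(0 - 2) = 8/(-2) = 8*(-1/2) = -4)
n(Y) = 4 + 2*Y (n(Y) = -4 - (-2)*(4 + Y) = -4 - (-8 - 2*Y) = -4 + (8 + 2*Y) = 4 + 2*Y)
(n(-3)*16)*z(5) = ((4 + 2*(-3))*16)*0 = ((4 - 6)*16)*0 = -2*16*0 = -32*0 = 0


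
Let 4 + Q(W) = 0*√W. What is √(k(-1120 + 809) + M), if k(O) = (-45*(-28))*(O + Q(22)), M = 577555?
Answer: √180655 ≈ 425.04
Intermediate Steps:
Q(W) = -4 (Q(W) = -4 + 0*√W = -4 + 0 = -4)
k(O) = -5040 + 1260*O (k(O) = (-45*(-28))*(O - 4) = 1260*(-4 + O) = -5040 + 1260*O)
√(k(-1120 + 809) + M) = √((-5040 + 1260*(-1120 + 809)) + 577555) = √((-5040 + 1260*(-311)) + 577555) = √((-5040 - 391860) + 577555) = √(-396900 + 577555) = √180655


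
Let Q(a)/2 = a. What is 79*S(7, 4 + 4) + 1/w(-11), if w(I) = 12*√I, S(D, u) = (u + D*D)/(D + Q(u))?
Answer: 4503/23 - I*√11/132 ≈ 195.78 - 0.025126*I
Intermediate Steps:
Q(a) = 2*a
S(D, u) = (u + D²)/(D + 2*u) (S(D, u) = (u + D*D)/(D + 2*u) = (u + D²)/(D + 2*u))
79*S(7, 4 + 4) + 1/w(-11) = 79*(((4 + 4) + 7²)/(7 + 2*(4 + 4))) + 1/(12*√(-11)) = 79*((8 + 49)/(7 + 2*8)) + 1/(12*(I*√11)) = 79*(57/(7 + 16)) + 1/(12*I*√11) = 79*(57/23) - I*√11/132 = 4503/23 - I*√11/132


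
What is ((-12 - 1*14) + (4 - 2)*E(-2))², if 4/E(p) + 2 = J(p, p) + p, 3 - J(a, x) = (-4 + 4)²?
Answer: 1156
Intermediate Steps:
J(a, x) = 3 (J(a, x) = 3 - (-4 + 4)² = 3 - 1*0² = 3 - 1*0 = 3 + 0 = 3)
E(p) = 4/(1 + p) (E(p) = 4/(-2 + (3 + p)) = 4/(1 + p))
((-12 - 1*14) + (4 - 2)*E(-2))² = ((-12 - 1*14) + (4 - 2)*(4/(1 - 2)))² = ((-12 - 14) + 2*(4/(-1)))² = (-26 + 2*(4*(-1)))² = (-26 + 2*(-4))² = (-26 - 8)² = (-34)² = 1156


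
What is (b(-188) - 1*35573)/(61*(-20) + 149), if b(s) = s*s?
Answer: 229/1071 ≈ 0.21382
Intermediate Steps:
b(s) = s**2
(b(-188) - 1*35573)/(61*(-20) + 149) = ((-188)**2 - 1*35573)/(61*(-20) + 149) = (35344 - 35573)/(-1220 + 149) = -229/(-1071) = -229*(-1/1071) = 229/1071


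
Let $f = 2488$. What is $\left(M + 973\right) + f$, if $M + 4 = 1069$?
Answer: $4526$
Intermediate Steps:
$M = 1065$ ($M = -4 + 1069 = 1065$)
$\left(M + 973\right) + f = \left(1065 + 973\right) + 2488 = 2038 + 2488 = 4526$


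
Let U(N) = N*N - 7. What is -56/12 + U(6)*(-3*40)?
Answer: -10454/3 ≈ -3484.7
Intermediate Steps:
U(N) = -7 + N² (U(N) = N² - 7 = -7 + N²)
-56/12 + U(6)*(-3*40) = -56/12 + (-7 + 6²)*(-3*40) = -56*1/12 + (-7 + 36)*(-120) = -14/3 + 29*(-120) = -14/3 - 3480 = -10454/3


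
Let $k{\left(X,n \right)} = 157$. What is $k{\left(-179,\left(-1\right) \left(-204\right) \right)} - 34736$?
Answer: $-34579$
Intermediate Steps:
$k{\left(-179,\left(-1\right) \left(-204\right) \right)} - 34736 = 157 - 34736 = -34579$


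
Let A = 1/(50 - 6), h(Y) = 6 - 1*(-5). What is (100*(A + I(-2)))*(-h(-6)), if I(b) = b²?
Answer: -4425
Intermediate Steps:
h(Y) = 11 (h(Y) = 6 + 5 = 11)
A = 1/44 ≈ 0.022727
(100*(A + I(-2)))*(-h(-6)) = (100*(1/44 + (-2)²))*(-1*11) = (100*(1/44 + 4))*(-11) = (100*(177/44))*(-11) = (4425/11)*(-11) = -4425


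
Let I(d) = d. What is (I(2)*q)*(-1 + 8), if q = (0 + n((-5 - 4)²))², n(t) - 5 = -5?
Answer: 0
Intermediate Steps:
n(t) = 0 (n(t) = 5 - 5 = 0)
q = 0 (q = (0 + 0)² = 0² = 0)
(I(2)*q)*(-1 + 8) = (2*0)*(-1 + 8) = 0*7 = 0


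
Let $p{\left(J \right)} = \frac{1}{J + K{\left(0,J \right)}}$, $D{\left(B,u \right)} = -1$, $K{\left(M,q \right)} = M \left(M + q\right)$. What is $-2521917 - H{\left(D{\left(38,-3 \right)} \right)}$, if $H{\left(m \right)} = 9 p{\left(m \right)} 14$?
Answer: $-2521791$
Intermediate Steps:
$p{\left(J \right)} = \frac{1}{J}$ ($p{\left(J \right)} = \frac{1}{J + 0 \left(0 + J\right)} = \frac{1}{J + 0 J} = \frac{1}{J + 0} = \frac{1}{J}$)
$H{\left(m \right)} = \frac{126}{m}$ ($H{\left(m \right)} = \frac{9}{m} 14 = \frac{126}{m}$)
$-2521917 - H{\left(D{\left(38,-3 \right)} \right)} = -2521917 - \frac{126}{-1} = -2521917 - 126 \left(-1\right) = -2521917 - -126 = -2521917 + 126 = -2521791$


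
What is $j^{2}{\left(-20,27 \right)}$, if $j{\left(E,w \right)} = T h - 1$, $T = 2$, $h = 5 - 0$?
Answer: $81$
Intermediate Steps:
$h = 5$ ($h = 5 + 0 = 5$)
$j{\left(E,w \right)} = 9$ ($j{\left(E,w \right)} = 2 \cdot 5 - 1 = 10 - 1 = 9$)
$j^{2}{\left(-20,27 \right)} = 9^{2} = 81$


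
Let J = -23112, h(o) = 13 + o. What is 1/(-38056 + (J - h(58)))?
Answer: -1/61239 ≈ -1.6329e-5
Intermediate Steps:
1/(-38056 + (J - h(58))) = 1/(-38056 + (-23112 - (13 + 58))) = 1/(-38056 + (-23112 - 1*71)) = 1/(-38056 + (-23112 - 71)) = 1/(-38056 - 23183) = 1/(-61239) = -1/61239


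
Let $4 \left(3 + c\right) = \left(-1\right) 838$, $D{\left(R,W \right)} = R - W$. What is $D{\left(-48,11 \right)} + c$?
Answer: $- \frac{543}{2} \approx -271.5$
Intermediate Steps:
$c = - \frac{425}{2}$ ($c = -3 + \frac{\left(-1\right) 838}{4} = -3 + \frac{1}{4} \left(-838\right) = -3 - \frac{419}{2} = - \frac{425}{2} \approx -212.5$)
$D{\left(-48,11 \right)} + c = \left(-48 - 11\right) - \frac{425}{2} = -59 - \frac{425}{2} = - \frac{543}{2}$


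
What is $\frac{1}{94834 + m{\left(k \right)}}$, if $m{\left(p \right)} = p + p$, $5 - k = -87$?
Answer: $\frac{1}{95018} \approx 1.0524 \cdot 10^{-5}$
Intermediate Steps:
$k = 92$ ($k = 5 - -87 = 5 + 87 = 92$)
$m{\left(p \right)} = 2 p$
$\frac{1}{94834 + m{\left(k \right)}} = \frac{1}{94834 + 2 \cdot 92} = \frac{1}{94834 + 184} = \frac{1}{95018}$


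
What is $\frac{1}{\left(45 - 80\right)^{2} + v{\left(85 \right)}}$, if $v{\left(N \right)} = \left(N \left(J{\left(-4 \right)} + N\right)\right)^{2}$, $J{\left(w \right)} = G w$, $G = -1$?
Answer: $\frac{1}{57230450} \approx 1.7473 \cdot 10^{-8}$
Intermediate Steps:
$J{\left(w \right)} = - w$
$v{\left(N \right)} = N^{2} \left(4 + N\right)^{2}$ ($v{\left(N \right)} = \left(N \left(\left(-1\right) \left(-4\right) + N\right)\right)^{2} = \left(N \left(4 + N\right)\right)^{2} = N^{2} \left(4 + N\right)^{2}$)
$\frac{1}{\left(45 - 80\right)^{2} + v{\left(85 \right)}} = \frac{1}{\left(45 - 80\right)^{2} + 85^{2} \left(4 + 85\right)^{2}} = \frac{1}{\left(45 - 80\right)^{2} + 7225 \cdot 89^{2}} = \frac{1}{\left(-35\right)^{2} + 7225 \cdot 7921} = \frac{1}{1225 + 57229225} = \frac{1}{57230450}$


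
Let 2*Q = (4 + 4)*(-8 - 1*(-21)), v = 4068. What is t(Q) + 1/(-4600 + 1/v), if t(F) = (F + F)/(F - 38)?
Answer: 139005296/18712799 ≈ 7.4284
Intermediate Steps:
Q = 52 (Q = ((4 + 4)*(-8 - 1*(-21)))/2 = (8*(-8 + 21))/2 = (8*13)/2 = (½)*104 = 52)
t(F) = 2*F/(-38 + F) (t(F) = (2*F)/(-38 + F) = 2*F/(-38 + F))
t(Q) + 1/(-4600 + 1/v) = 2*52/(-38 + 52) + 1/(-4600 + 1/4068) = 2*52/14 + 1/(-4600 + 1/4068) = 2*52*(1/14) + 1/(-18712799/4068) = 52/7 - 4068/18712799 = 139005296/18712799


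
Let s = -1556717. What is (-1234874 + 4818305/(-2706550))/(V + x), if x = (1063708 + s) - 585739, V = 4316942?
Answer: -35181610979/92256147060 ≈ -0.38135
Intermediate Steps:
x = -1078748 (x = (1063708 - 1556717) - 585739 = -493009 - 585739 = -1078748)
(-1234874 + 4818305/(-2706550))/(V + x) = (-1234874 + 4818305/(-2706550))/(4316942 - 1078748) = (-1234874 + 4818305*(-1/2706550))/3238194 = (-1234874 - 50719/28490)*(1/3238194) = -35181610979/28490*1/3238194 = -35181610979/92256147060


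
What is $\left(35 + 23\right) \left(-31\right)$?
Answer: $-1798$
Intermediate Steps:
$\left(35 + 23\right) \left(-31\right) = 58 \left(-31\right) = -1798$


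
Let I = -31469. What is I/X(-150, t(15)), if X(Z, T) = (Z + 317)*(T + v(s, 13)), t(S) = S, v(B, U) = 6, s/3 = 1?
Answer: -31469/3507 ≈ -8.9732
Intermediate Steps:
s = 3 (s = 3*1 = 3)
X(Z, T) = (6 + T)*(317 + Z) (X(Z, T) = (Z + 317)*(T + 6) = (317 + Z)*(6 + T) = (6 + T)*(317 + Z))
I/X(-150, t(15)) = -31469/(1902 + 6*(-150) + 317*15 + 15*(-150)) = -31469/(1902 - 900 + 4755 - 2250) = -31469/3507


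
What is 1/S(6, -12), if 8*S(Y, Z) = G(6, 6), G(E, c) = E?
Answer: 4/3 ≈ 1.3333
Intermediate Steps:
S(Y, Z) = ¾ (S(Y, Z) = (⅛)*6 = ¾)
1/S(6, -12) = 1/(¾) = 4/3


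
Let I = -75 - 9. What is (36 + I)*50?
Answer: -2400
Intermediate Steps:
I = -84
(36 + I)*50 = (36 - 84)*50 = -48*50 = -2400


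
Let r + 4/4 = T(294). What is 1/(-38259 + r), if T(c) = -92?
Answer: -1/38352 ≈ -2.6074e-5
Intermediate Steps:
r = -93 (r = -1 - 92 = -93)
1/(-38259 + r) = 1/(-38259 - 93) = 1/(-38352) = -1/38352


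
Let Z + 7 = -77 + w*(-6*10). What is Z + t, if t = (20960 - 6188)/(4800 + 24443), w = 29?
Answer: -53324460/29243 ≈ -1823.5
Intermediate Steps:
Z = -1824 (Z = -7 + (-77 + 29*(-6*10)) = -7 + (-77 + 29*(-60)) = -7 + (-77 - 1740) = -7 - 1817 = -1824)
t = 14772/29243 ≈ 0.50515
Z + t = -1824 + 14772/29243 = -53324460/29243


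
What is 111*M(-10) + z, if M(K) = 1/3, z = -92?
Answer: -55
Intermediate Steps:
M(K) = ⅓
111*M(-10) + z = 111*(⅓) - 92 = 37 - 92 = -55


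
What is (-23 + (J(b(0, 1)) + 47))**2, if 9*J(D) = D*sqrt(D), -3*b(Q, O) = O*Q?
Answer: 576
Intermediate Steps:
b(Q, O) = -O*Q/3
J(D) = D**(3/2)/9 (J(D) = (D*sqrt(D))/9 = D**(3/2)/9)
(-23 + (J(b(0, 1)) + 47))**2 = (-23 + ((-1/3*1*0)**(3/2)/9 + 47))**2 = (-23 + (0**(3/2)/9 + 47))**2 = (-23 + ((1/9)*0 + 47))**2 = (-23 + (0 + 47))**2 = (-23 + 47)**2 = 24**2 = 576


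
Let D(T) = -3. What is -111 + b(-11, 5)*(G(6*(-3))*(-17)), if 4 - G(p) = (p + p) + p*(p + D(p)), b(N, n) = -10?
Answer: -57571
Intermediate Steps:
G(p) = 4 - 2*p - p*(-3 + p) (G(p) = 4 - ((p + p) + p*(p - 3)) = 4 - (2*p + p*(-3 + p)) = 4 + (-2*p - p*(-3 + p)) = 4 - 2*p - p*(-3 + p))
-111 + b(-11, 5)*(G(6*(-3))*(-17)) = -111 - 10*(4 + 6*(-3) - (6*(-3))²)*(-17) = -111 - 10*(4 - 18 - 1*(-18)²)*(-17) = -111 - 10*(4 - 18 - 1*324)*(-17) = -111 - 10*(4 - 18 - 324)*(-17) = -111 - (-3380)*(-17) = -111 - 10*5746 = -111 - 57460 = -57571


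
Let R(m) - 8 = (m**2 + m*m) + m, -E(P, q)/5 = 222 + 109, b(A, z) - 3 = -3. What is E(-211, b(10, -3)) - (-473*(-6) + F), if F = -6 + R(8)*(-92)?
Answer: 8761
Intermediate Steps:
b(A, z) = 0 (b(A, z) = 3 - 3 = 0)
E(P, q) = -1655 (E(P, q) = -5*(222 + 109) = -5*331 = -1655)
R(m) = 8 + m + 2*m**2 (R(m) = 8 + ((m**2 + m*m) + m) = 8 + ((m**2 + m**2) + m) = 8 + (2*m**2 + m) = 8 + (m + 2*m**2) = 8 + m + 2*m**2)
F = -13254 (F = -6 + (8 + 8 + 2*8**2)*(-92) = -6 + (8 + 8 + 2*64)*(-92) = -6 + (8 + 8 + 128)*(-92) = -6 + 144*(-92) = -6 - 13248 = -13254)
E(-211, b(10, -3)) - (-473*(-6) + F) = -1655 - (-473*(-6) - 13254) = -1655 - (2838 - 13254) = -1655 - 1*(-10416) = -1655 + 10416 = 8761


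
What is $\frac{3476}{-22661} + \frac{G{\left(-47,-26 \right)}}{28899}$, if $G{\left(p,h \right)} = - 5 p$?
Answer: $- \frac{95127589}{654880239} \approx -0.14526$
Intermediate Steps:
$\frac{3476}{-22661} + \frac{G{\left(-47,-26 \right)}}{28899} = \frac{3476}{-22661} + \frac{\left(-5\right) \left(-47\right)}{28899} = 3476 \left(- \frac{1}{22661}\right) + 235 \cdot \frac{1}{28899} = - \frac{3476}{22661} + \frac{235}{28899} = - \frac{95127589}{654880239}$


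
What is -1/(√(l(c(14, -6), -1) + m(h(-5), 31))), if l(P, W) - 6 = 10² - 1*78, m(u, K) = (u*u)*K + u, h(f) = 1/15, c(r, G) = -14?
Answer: -15*√6346/6346 ≈ -0.18830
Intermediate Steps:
h(f) = 1/15
m(u, K) = u + K*u² (m(u, K) = u²*K + u = K*u² + u = u + K*u²)
l(P, W) = 28 (l(P, W) = 6 + (10² - 1*78) = 6 + (100 - 78) = 6 + 22 = 28)
-1/(√(l(c(14, -6), -1) + m(h(-5), 31))) = -1/(√(28 + (1 + 31*(1/15))/15)) = -1/(√(28 + (1 + 31/15)/15)) = -1/(√(28 + (1/15)*(46/15))) = -1/(√(28 + 46/225)) = -1/(√(6346/225)) = -1/(√6346/15) = -15*√6346/6346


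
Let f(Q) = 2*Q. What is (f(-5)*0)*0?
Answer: 0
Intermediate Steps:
(f(-5)*0)*0 = ((2*(-5))*0)*0 = -10*0*0 = 0*0 = 0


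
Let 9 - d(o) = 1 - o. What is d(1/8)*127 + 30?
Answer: 8495/8 ≈ 1061.9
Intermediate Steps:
d(o) = 8 + o (d(o) = 9 - (1 - o) = 9 + (-1 + o) = 8 + o)
d(1/8)*127 + 30 = (8 + 1/8)*127 + 30 = (8 + ⅛)*127 + 30 = (65/8)*127 + 30 = 8255/8 + 30 = 8495/8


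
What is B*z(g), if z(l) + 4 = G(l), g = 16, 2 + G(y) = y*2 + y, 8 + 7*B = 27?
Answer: 114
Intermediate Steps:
B = 19/7 (B = -8/7 + (⅐)*27 = -8/7 + 27/7 = 19/7 ≈ 2.7143)
G(y) = -2 + 3*y (G(y) = -2 + (y*2 + y) = -2 + (2*y + y) = -2 + 3*y)
z(l) = -6 + 3*l (z(l) = -4 + (-2 + 3*l) = -6 + 3*l)
B*z(g) = 19*(-6 + 3*16)/7 = 19*(-6 + 48)/7 = (19/7)*42 = 114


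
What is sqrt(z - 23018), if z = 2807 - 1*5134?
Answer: I*sqrt(25345) ≈ 159.2*I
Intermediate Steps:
z = -2327 (z = 2807 - 5134 = -2327)
sqrt(z - 23018) = sqrt(-2327 - 23018) = sqrt(-25345) = I*sqrt(25345)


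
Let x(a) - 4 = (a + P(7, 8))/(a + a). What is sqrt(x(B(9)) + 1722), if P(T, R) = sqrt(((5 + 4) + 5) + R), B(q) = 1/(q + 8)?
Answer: sqrt(6906 + 34*sqrt(22))/2 ≈ 42.028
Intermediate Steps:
B(q) = 1/(8 + q)
P(T, R) = sqrt(14 + R) (P(T, R) = sqrt((9 + 5) + R) = sqrt(14 + R))
x(a) = 4 + (a + sqrt(22))/(2*a) (x(a) = 4 + (a + sqrt(14 + 8))/(a + a) = 4 + (a + sqrt(22))/((2*a)) = 4 + (a + sqrt(22))*(1/(2*a)) = 4 + (a + sqrt(22))/(2*a))
sqrt(x(B(9)) + 1722) = sqrt((sqrt(22) + 9/(8 + 9))/(2*(1/(8 + 9))) + 1722) = sqrt((sqrt(22) + 9/17)/(2*(1/17)) + 1722) = sqrt((sqrt(22) + 9*(1/17))/(2*(1/17)) + 1722) = sqrt((1/2)*17*(sqrt(22) + 9/17) + 1722) = sqrt((1/2)*17*(9/17 + sqrt(22)) + 1722) = sqrt((9/2 + 17*sqrt(22)/2) + 1722) = sqrt(3453/2 + 17*sqrt(22)/2)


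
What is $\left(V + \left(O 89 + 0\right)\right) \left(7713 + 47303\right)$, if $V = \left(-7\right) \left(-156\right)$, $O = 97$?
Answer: $535030600$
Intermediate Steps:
$V = 1092$
$\left(V + \left(O 89 + 0\right)\right) \left(7713 + 47303\right) = \left(1092 + \left(97 \cdot 89 + 0\right)\right) \left(7713 + 47303\right) = \left(1092 + \left(8633 + 0\right)\right) 55016 = \left(1092 + 8633\right) 55016 = 9725 \cdot 55016 = 535030600$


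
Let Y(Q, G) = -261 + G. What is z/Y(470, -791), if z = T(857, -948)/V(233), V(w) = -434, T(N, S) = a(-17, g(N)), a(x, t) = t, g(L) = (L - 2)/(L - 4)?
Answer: 855/389452504 ≈ 2.1954e-6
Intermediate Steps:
g(L) = (-2 + L)/(-4 + L)
T(N, S) = (-2 + N)/(-4 + N)
z = -855/370202 (z = ((-2 + 857)/(-4 + 857))/(-434) = (855/853)*(-1/434) = -855/370202 ≈ -0.0023095)
z/Y(470, -791) = -855/(370202*(-261 - 791)) = -855/370202/(-1052) = -855/370202*(-1/1052) = 855/389452504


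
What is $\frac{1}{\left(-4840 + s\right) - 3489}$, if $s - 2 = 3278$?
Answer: $- \frac{1}{5049} \approx -0.00019806$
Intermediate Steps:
$s = 3280$ ($s = 2 + 3278 = 3280$)
$\frac{1}{\left(-4840 + s\right) - 3489} = \frac{1}{\left(-4840 + 3280\right) - 3489} = \frac{1}{-1560 - 3489} = \frac{1}{-5049} = - \frac{1}{5049}$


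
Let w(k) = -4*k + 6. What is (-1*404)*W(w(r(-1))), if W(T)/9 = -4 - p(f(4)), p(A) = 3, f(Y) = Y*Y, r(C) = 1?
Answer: 25452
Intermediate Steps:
f(Y) = Y**2
w(k) = 6 - 4*k
W(T) = -63 (W(T) = 9*(-4 - 1*3) = 9*(-4 - 3) = 9*(-7) = -63)
(-1*404)*W(w(r(-1))) = -1*404*(-63) = -404*(-63) = 25452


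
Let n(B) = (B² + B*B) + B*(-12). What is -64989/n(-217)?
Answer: -64989/96782 ≈ -0.67150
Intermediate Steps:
n(B) = -12*B + 2*B² (n(B) = (B² + B²) - 12*B = 2*B² - 12*B = -12*B + 2*B²)
-64989/n(-217) = -64989*(-1/(434*(-6 - 217))) = -64989/(2*(-217)*(-223)) = -64989/96782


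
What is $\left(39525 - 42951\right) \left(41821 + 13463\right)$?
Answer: $-189402984$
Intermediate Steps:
$\left(39525 - 42951\right) \left(41821 + 13463\right) = \left(-3426\right) 55284 = -189402984$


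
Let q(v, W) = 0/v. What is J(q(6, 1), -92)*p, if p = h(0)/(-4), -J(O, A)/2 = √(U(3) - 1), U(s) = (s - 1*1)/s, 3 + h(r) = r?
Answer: -I*√3/2 ≈ -0.86602*I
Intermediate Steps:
q(v, W) = 0
h(r) = -3 + r
U(s) = (-1 + s)/s (U(s) = (s - 1)/s = (-1 + s)/s)
J(O, A) = -2*I*√3/3 (J(O, A) = -2*√((-1 + 3)/3 - 1) = -2*√((⅓)*2 - 1) = -2*√(⅔ - 1) = -2*I*√3/3)
p = ¾ (p = (-3 + 0)/(-4) = -3*(-¼) = ¾ ≈ 0.75000)
J(q(6, 1), -92)*p = -2*I*√3/3*(¾) = -I*√3/2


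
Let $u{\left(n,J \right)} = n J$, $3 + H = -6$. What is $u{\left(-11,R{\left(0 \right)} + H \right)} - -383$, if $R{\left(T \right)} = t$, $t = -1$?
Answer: $493$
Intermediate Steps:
$H = -9$ ($H = -3 - 6 = -9$)
$R{\left(T \right)} = -1$
$u{\left(n,J \right)} = J n$
$u{\left(-11,R{\left(0 \right)} + H \right)} - -383 = \left(-1 - 9\right) \left(-11\right) - -383 = \left(-10\right) \left(-11\right) + 383 = 110 + 383 = 493$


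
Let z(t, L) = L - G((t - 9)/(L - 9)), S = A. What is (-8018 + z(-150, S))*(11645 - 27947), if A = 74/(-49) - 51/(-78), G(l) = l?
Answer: 80595000024165/615293 ≈ 1.3099e+8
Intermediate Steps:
A = -1091/1274 (A = 74*(-1/49) - 51*(-1/78) = -74/49 + 17/26 = -1091/1274 ≈ -0.85636)
S = -1091/1274 ≈ -0.85636
z(t, L) = L - (-9 + t)/(-9 + L) (z(t, L) = L - (t - 9)/(L - 9) = L - (-9 + t)/(-9 + L))
(-8018 + z(-150, S))*(11645 - 27947) = (-8018 + (9 - 1*(-150) - 1091*(-9 - 1091/1274)/1274)/(-9 - 1091/1274))*(11645 - 27947) = (-8018 + (9 + 150 - 1091/1274*(-12557/1274))/(-12557/1274))*(-16302) = (-8018 - 1274*(9 + 150 + 13699687/1623076)/12557)*(-16302) = (-8018 - 1274/12557*271768771/1623076)*(-16302) = (-8018 - 271768771/15997618)*(-16302) = -128540669895/15997618*(-16302) = 80595000024165/615293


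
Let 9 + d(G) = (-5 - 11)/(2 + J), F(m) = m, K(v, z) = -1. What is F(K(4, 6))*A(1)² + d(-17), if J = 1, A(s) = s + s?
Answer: -55/3 ≈ -18.333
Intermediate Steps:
A(s) = 2*s
d(G) = -43/3 (d(G) = -9 + (-5 - 11)/(2 + 1) = -9 - 16/3 = -43/3)
F(K(4, 6))*A(1)² + d(-17) = -(2*1)² - 43/3 = -1*2² - 43/3 = -1*4 - 43/3 = -4 - 43/3 = -55/3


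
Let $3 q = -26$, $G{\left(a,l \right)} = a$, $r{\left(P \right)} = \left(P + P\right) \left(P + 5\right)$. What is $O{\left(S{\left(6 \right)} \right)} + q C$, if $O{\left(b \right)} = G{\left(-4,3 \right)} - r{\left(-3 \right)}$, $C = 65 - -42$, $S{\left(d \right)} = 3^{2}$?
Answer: $- \frac{2758}{3} \approx -919.33$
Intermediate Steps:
$S{\left(d \right)} = 9$
$r{\left(P \right)} = 2 P \left(5 + P\right)$
$q = - \frac{26}{3}$ ($q = \frac{1}{3} \left(-26\right) = - \frac{26}{3} \approx -8.6667$)
$C = 107$ ($C = 65 + 42 = 107$)
$O{\left(b \right)} = 8$ ($O{\left(b \right)} = -4 - 2 \left(-3\right) \left(5 - 3\right) = -4 - 2 \left(-3\right) 2 = -4 - -12 = -4 + 12 = 8$)
$O{\left(S{\left(6 \right)} \right)} + q C = 8 - \frac{2782}{3} = - \frac{2758}{3}$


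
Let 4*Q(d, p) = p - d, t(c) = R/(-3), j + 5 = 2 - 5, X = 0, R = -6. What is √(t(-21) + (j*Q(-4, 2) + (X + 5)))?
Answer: I*√5 ≈ 2.2361*I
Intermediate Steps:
j = -8 (j = -5 + (2 - 5) = -5 - 3 = -8)
t(c) = 2 (t(c) = -6/(-3) = -6*(-⅓) = 2)
Q(d, p) = -d/4 + p/4 (Q(d, p) = (p - d)/4 = -d/4 + p/4)
√(t(-21) + (j*Q(-4, 2) + (X + 5))) = √(2 + (-8*(-¼*(-4) + (¼)*2) + (0 + 5))) = √(2 + (-8*(1 + ½) + 5)) = √(2 + (-8*3/2 + 5)) = √(2 + (-12 + 5)) = √(2 - 7) = √(-5) = I*√5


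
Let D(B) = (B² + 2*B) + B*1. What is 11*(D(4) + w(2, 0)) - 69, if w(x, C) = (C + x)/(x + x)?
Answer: 489/2 ≈ 244.50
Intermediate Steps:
w(x, C) = (C + x)/(2*x) (w(x, C) = (C + x)/((2*x)) = (C + x)*(1/(2*x)) = (C + x)/(2*x))
D(B) = B² + 3*B (D(B) = (B² + 2*B) + B = B² + 3*B)
11*(D(4) + w(2, 0)) - 69 = 11*(4*(3 + 4) + (½)*(0 + 2)/2) - 69 = 11*(4*7 + (½)*(½)*2) - 69 = 11*(28 + ½) - 69 = 11*(57/2) - 69 = 627/2 - 69 = 489/2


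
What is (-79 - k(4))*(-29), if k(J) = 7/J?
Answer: 9367/4 ≈ 2341.8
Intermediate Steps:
(-79 - k(4))*(-29) = (-79 - 7/4)*(-29) = -323/4*(-29) = 9367/4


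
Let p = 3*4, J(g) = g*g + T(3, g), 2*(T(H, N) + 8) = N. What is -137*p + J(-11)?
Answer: -3073/2 ≈ -1536.5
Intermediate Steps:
T(H, N) = -8 + N/2
J(g) = -8 + g² + g/2 (J(g) = g*g + (-8 + g/2) = g² + (-8 + g/2) = -8 + g² + g/2)
p = 12
-137*p + J(-11) = -137*12 + (-8 + (-11)² + (½)*(-11)) = -1644 + (-8 + 121 - 11/2) = -1644 + 215/2 = -3073/2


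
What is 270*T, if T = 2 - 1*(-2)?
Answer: 1080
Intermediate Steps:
T = 4 (T = 2 + 2 = 4)
270*T = 270*4 = 1080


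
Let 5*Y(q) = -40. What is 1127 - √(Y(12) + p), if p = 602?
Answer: 1127 - 3*√66 ≈ 1102.6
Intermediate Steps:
Y(q) = -8 (Y(q) = (⅕)*(-40) = -8)
1127 - √(Y(12) + p) = 1127 - √(-8 + 602) = 1127 - √594 = 1127 - 3*√66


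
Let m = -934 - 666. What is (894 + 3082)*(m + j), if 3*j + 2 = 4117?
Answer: -2723560/3 ≈ -9.0785e+5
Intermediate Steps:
j = 4115/3 (j = -⅔ + (⅓)*4117 = -⅔ + 4117/3 = 4115/3 ≈ 1371.7)
m = -1600
(894 + 3082)*(m + j) = (894 + 3082)*(-1600 + 4115/3) = 3976*(-685/3) = -2723560/3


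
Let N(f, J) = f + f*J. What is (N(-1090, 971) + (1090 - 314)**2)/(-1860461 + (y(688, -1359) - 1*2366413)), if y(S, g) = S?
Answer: 228652/2113093 ≈ 0.10821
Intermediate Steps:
N(f, J) = f + J*f
(N(-1090, 971) + (1090 - 314)**2)/(-1860461 + (y(688, -1359) - 1*2366413)) = (-1090*(1 + 971) + (1090 - 314)**2)/(-1860461 + (688 - 1*2366413)) = (-1090*972 + 776**2)/(-1860461 + (688 - 2366413)) = (-1059480 + 602176)/(-1860461 - 2365725) = -457304/(-4226186) = -457304*(-1/4226186) = 228652/2113093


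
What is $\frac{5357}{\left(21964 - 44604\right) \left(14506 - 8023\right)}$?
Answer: $- \frac{5357}{146775120} \approx -3.6498 \cdot 10^{-5}$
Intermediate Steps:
$\frac{5357}{\left(21964 - 44604\right) \left(14506 - 8023\right)} = \frac{5357}{\left(-22640\right) 6483} = \frac{5357}{-146775120} = 5357 \left(- \frac{1}{146775120}\right) = - \frac{5357}{146775120}$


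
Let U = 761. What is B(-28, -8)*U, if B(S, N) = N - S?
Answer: 15220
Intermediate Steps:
B(-28, -8)*U = (-8 - 1*(-28))*761 = (-8 + 28)*761 = 20*761 = 15220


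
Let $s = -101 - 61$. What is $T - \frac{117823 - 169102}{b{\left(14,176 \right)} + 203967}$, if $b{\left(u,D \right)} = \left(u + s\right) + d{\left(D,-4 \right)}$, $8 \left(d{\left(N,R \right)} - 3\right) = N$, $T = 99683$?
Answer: $\frac{6773277577}{67948} \approx 99683.0$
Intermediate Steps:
$d{\left(N,R \right)} = 3 + \frac{N}{8}$
$s = -162$ ($s = -101 - 61 = -162$)
$b{\left(u,D \right)} = -159 + u + \frac{D}{8}$ ($b{\left(u,D \right)} = \left(u - 162\right) + \left(3 + \frac{D}{8}\right) = \left(-162 + u\right) + \left(3 + \frac{D}{8}\right) = -159 + u + \frac{D}{8}$)
$T - \frac{117823 - 169102}{b{\left(14,176 \right)} + 203967} = 99683 - \frac{117823 - 169102}{\left(-159 + 14 + \frac{1}{8} \cdot 176\right) + 203967} = 99683 - - \frac{51279}{\left(-159 + 14 + 22\right) + 203967} = 99683 - - \frac{51279}{-123 + 203967} = 99683 - - \frac{51279}{203844} = 99683 - \left(-51279\right) \frac{1}{203844} = 99683 - - \frac{17093}{67948} = 99683 + \frac{17093}{67948} = \frac{6773277577}{67948}$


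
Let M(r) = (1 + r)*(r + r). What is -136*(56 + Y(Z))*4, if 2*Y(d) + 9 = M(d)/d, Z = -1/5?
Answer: -142256/5 ≈ -28451.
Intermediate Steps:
Z = -⅕ (Z = -1*⅕ = -⅕ ≈ -0.20000)
M(r) = 2*r*(1 + r) (M(r) = (1 + r)*(2*r) = 2*r*(1 + r))
Y(d) = -7/2 + d (Y(d) = -9/2 + ((2*d*(1 + d))/d)/2 = -9/2 + (2 + 2*d)/2 = -9/2 + (1 + d) = -7/2 + d)
-136*(56 + Y(Z))*4 = -136*(56 + (-7/2 - ⅕))*4 = -136*(56 - 37/10)*4 = -136*523/10*4 = -35564/5*4 = -142256/5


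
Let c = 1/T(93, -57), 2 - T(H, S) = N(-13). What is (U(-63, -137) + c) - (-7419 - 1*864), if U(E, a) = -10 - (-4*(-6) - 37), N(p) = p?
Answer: 124291/15 ≈ 8286.1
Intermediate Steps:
T(H, S) = 15 (T(H, S) = 2 - 1*(-13) = 2 + 13 = 15)
c = 1/15 ≈ 0.066667
U(E, a) = 3 (U(E, a) = -10 - (24 - 37) = -10 - 1*(-13) = -10 + 13 = 3)
(U(-63, -137) + c) - (-7419 - 1*864) = (3 + 1/15) - (-7419 - 1*864) = 46/15 - (-7419 - 864) = 46/15 - 1*(-8283) = 46/15 + 8283 = 124291/15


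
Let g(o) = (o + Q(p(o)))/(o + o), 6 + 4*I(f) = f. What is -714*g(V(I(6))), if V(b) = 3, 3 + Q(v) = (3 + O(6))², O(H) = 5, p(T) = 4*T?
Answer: -7616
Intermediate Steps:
I(f) = -3/2 + f/4
Q(v) = 61 (Q(v) = -3 + (3 + 5)² = -3 + 8² = -3 + 64 = 61)
g(o) = (61 + o)/(2*o) (g(o) = (o + 61)/(o + o) = (61 + o)/((2*o)) = (61 + o)*(1/(2*o)) = (61 + o)/(2*o))
-714*g(V(I(6))) = -357*(61 + 3)/3 = -357*64/3 = -714*32/3 = -7616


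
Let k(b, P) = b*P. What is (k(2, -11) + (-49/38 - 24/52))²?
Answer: 137663289/244036 ≈ 564.11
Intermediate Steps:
k(b, P) = P*b
(k(2, -11) + (-49/38 - 24/52))² = (-11*2 + (-49/38 - 24/52))² = (-22 + (-49*1/38 - 24*1/52))² = (-22 + (-49/38 - 6/13))² = (-22 - 865/494)² = (-11733/494)² = 137663289/244036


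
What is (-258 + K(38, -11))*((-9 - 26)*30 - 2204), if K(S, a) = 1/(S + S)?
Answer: 31900589/38 ≈ 8.3949e+5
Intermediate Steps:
K(S, a) = 1/(2*S)
(-258 + K(38, -11))*((-9 - 26)*30 - 2204) = (-258 + (1/2)/38)*((-9 - 26)*30 - 2204) = (-258 + (1/2)*(1/38))*(-35*30 - 2204) = (-258 + 1/76)*(-1050 - 2204) = -19607/76*(-3254) = 31900589/38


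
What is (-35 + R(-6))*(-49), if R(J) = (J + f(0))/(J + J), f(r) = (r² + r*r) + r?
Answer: 3381/2 ≈ 1690.5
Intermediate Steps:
f(r) = r + 2*r² (f(r) = (r² + r²) + r = 2*r² + r = r + 2*r²)
R(J) = ½ (R(J) = (J + 0*(1 + 2*0))/(J + J) = (J + 0*(1 + 0))/((2*J)) = (J + 0*1)*(1/(2*J)) = (J + 0)*(1/(2*J)) = J*(1/(2*J)) = ½)
(-35 + R(-6))*(-49) = (-35 + ½)*(-49) = -69/2*(-49) = 3381/2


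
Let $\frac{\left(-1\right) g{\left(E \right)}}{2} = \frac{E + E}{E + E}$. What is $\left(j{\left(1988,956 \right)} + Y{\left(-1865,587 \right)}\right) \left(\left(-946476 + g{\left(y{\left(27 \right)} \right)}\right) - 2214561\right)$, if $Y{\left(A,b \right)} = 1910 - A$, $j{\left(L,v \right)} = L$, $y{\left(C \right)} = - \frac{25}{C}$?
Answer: $-18217067757$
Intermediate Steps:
$g{\left(E \right)} = -2$ ($g{\left(E \right)} = - 2 \frac{E + E}{E + E} = - 2 \frac{2 E}{2 E} = - 2 \cdot 2 E \frac{1}{2 E} = \left(-2\right) 1 = -2$)
$\left(j{\left(1988,956 \right)} + Y{\left(-1865,587 \right)}\right) \left(\left(-946476 + g{\left(y{\left(27 \right)} \right)}\right) - 2214561\right) = \left(1988 + \left(1910 - -1865\right)\right) \left(\left(-946476 - 2\right) - 2214561\right) = \left(1988 + \left(1910 + 1865\right)\right) \left(-946478 - 2214561\right) = \left(1988 + 3775\right) \left(-3161039\right) = 5763 \left(-3161039\right) = -18217067757$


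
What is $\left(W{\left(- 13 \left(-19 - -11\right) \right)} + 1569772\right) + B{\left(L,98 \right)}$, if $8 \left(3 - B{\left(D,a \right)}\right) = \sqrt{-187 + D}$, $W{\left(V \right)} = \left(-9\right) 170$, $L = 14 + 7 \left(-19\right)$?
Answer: $1568245 - \frac{3 i \sqrt{34}}{8} \approx 1.5682 \cdot 10^{6} - 2.1866 i$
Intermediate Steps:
$L = -119$ ($L = 14 - 133 = -119$)
$W{\left(V \right)} = -1530$
$B{\left(D,a \right)} = 3 - \frac{\sqrt{-187 + D}}{8}$
$\left(W{\left(- 13 \left(-19 - -11\right) \right)} + 1569772\right) + B{\left(L,98 \right)} = \left(-1530 + 1569772\right) + \left(3 - \frac{\sqrt{-187 - 119}}{8}\right) = 1568242 + \left(3 - \frac{\sqrt{-306}}{8}\right) = 1568242 + \left(3 - \frac{3 i \sqrt{34}}{8}\right) = 1568245 - \frac{3 i \sqrt{34}}{8}$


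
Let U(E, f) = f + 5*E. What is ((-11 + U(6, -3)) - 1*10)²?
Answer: 36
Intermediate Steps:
((-11 + U(6, -3)) - 1*10)² = ((-11 + (-3 + 5*6)) - 1*10)² = ((-11 + (-3 + 30)) - 10)² = ((-11 + 27) - 10)² = (16 - 10)² = 6² = 36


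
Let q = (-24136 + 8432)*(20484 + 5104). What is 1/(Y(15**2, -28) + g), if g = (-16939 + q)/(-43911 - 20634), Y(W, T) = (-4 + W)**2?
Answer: 1655/91135724 ≈ 1.8160e-5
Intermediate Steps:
q = -401833952 (q = -15704*25588 = -401833952)
g = 10303869/1655 (g = (-16939 - 401833952)/(-43911 - 20634) = -401850891/(-64545) = -401850891*(-1/64545) = 10303869/1655 ≈ 6225.9)
1/(Y(15**2, -28) + g) = 1/((-4 + 15**2)**2 + 10303869/1655) = 1/((-4 + 225)**2 + 10303869/1655) = 1/(221**2 + 10303869/1655) = 1/(48841 + 10303869/1655) = 1/(91135724/1655) = 1655/91135724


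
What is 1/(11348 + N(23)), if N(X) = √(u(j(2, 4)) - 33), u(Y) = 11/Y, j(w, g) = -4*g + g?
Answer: 136176/1545325655 - 2*I*√1221/1545325655 ≈ 8.8121e-5 - 4.5224e-8*I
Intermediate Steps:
j(w, g) = -3*g
N(X) = I*√1221/6 (N(X) = √(11/((-3*4)) - 33) = √(11/(-12) - 33) = √(11*(-1/12) - 33) = √(-11/12 - 33) = √(-407/12) = I*√1221/6)
1/(11348 + N(23)) = 1/(11348 + I*√1221/6)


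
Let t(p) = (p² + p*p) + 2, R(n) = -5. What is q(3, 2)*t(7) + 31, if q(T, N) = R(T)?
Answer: -469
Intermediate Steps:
q(T, N) = -5
t(p) = 2 + 2*p² (t(p) = (p² + p²) + 2 = 2*p² + 2 = 2 + 2*p²)
q(3, 2)*t(7) + 31 = -5*(2 + 2*7²) + 31 = -5*(2 + 2*49) + 31 = -5*(2 + 98) + 31 = -5*100 + 31 = -500 + 31 = -469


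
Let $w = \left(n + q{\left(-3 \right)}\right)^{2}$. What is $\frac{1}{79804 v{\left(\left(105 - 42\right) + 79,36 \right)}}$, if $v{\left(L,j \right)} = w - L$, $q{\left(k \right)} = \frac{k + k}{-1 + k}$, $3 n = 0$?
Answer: $- \frac{1}{11152609} \approx -8.9665 \cdot 10^{-8}$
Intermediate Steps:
$n = 0$ ($n = \frac{1}{3} \cdot 0 = 0$)
$q{\left(k \right)} = \frac{2 k}{-1 + k}$
$w = \frac{9}{4}$ ($w = \left(0 + 2 \left(-3\right) \frac{1}{-1 - 3}\right)^{2} = \left(0 + 2 \left(-3\right) \frac{1}{-4}\right)^{2} = \left(0 + 2 \left(-3\right) \left(- \frac{1}{4}\right)\right)^{2} = \left(0 + \frac{3}{2}\right)^{2} = \left(\frac{3}{2}\right)^{2} = \frac{9}{4} \approx 2.25$)
$v{\left(L,j \right)} = \frac{9}{4} - L$
$\frac{1}{79804 v{\left(\left(105 - 42\right) + 79,36 \right)}} = \frac{1}{79804 \left(\frac{9}{4} - \left(\left(105 - 42\right) + 79\right)\right)} = \frac{1}{79804 \left(\frac{9}{4} - \left(63 + 79\right)\right)} = \frac{1}{79804 \left(\frac{9}{4} - 142\right)} = \frac{1}{79804 \left(- \frac{559}{4}\right)} = \frac{1}{79804} \left(- \frac{4}{559}\right) = - \frac{1}{11152609}$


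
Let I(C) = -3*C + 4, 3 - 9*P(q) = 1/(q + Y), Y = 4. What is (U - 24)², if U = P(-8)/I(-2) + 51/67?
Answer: 313207003201/581774400 ≈ 538.37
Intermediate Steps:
P(q) = ⅓ - 1/(9*(4 + q)) (P(q) = ⅓ - 1/(9*(q + 4)) = ⅓ - 1/(9*(4 + q)))
I(C) = 4 - 3*C
U = 19231/24120 (U = ((11 + 3*(-8))/(9*(4 - 8)))/(4 - 3*(-2)) + 51/67 = ((⅑)*(11 - 24)/(-4))/(4 + 6) + 51*(1/67) = ((⅑)*(-¼)*(-13))/10 + 51/67 = (13/36)*(⅒) + 51/67 = 13/360 + 51/67 = 19231/24120 ≈ 0.79731)
(U - 24)² = (19231/24120 - 24)² = (-559649/24120)² = 313207003201/581774400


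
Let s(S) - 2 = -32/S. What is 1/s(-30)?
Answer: 15/46 ≈ 0.32609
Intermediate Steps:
s(S) = 2 - 32/S
1/s(-30) = 1/(2 - 32/(-30)) = 1/(2 - 32*(-1/30)) = 1/(2 + 16/15) = 1/(46/15) = 15/46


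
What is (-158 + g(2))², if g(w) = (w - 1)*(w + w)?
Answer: 23716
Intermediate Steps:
g(w) = 2*w*(-1 + w) (g(w) = (-1 + w)*(2*w) = 2*w*(-1 + w))
(-158 + g(2))² = (-158 + 2*2*(-1 + 2))² = (-158 + 2*2*1)² = (-158 + 4)² = (-154)² = 23716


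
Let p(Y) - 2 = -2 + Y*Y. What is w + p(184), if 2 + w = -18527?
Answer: 15327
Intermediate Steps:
p(Y) = Y² (p(Y) = 2 + (-2 + Y*Y) = 2 + (-2 + Y²) = Y²)
w = -18529 (w = -2 - 18527 = -18529)
w + p(184) = -18529 + 184² = -18529 + 33856 = 15327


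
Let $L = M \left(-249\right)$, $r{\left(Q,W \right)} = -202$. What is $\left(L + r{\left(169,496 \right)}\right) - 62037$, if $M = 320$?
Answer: $-141919$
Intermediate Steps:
$L = -79680$ ($L = 320 \left(-249\right) = -79680$)
$\left(L + r{\left(169,496 \right)}\right) - 62037 = \left(-79680 - 202\right) - 62037 = -79882 - 62037 = -141919$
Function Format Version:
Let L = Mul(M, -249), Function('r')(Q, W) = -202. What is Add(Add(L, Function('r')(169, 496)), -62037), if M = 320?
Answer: -141919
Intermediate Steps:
L = -79680 (L = Mul(320, -249) = -79680)
Add(Add(L, Function('r')(169, 496)), -62037) = Add(Add(-79680, -202), -62037) = Add(-79882, -62037) = -141919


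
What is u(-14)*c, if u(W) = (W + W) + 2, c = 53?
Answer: -1378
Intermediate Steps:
u(W) = 2 + 2*W (u(W) = 2*W + 2 = 2 + 2*W)
u(-14)*c = (2 + 2*(-14))*53 = (2 - 28)*53 = -26*53 = -1378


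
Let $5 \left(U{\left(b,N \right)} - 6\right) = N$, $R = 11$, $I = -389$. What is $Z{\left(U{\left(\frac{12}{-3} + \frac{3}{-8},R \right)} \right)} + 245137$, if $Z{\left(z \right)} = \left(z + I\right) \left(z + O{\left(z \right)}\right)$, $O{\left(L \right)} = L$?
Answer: $\frac{5972297}{25} \approx 2.3889 \cdot 10^{5}$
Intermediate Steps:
$U{\left(b,N \right)} = 6 + \frac{N}{5}$
$Z{\left(z \right)} = 2 z \left(-389 + z\right)$ ($Z{\left(z \right)} = \left(z - 389\right) \left(z + z\right) = \left(-389 + z\right) 2 z = 2 z \left(-389 + z\right)$)
$Z{\left(U{\left(\frac{12}{-3} + \frac{3}{-8},R \right)} \right)} + 245137 = 2 \left(6 + \frac{1}{5} \cdot 11\right) \left(-389 + \left(6 + \frac{1}{5} \cdot 11\right)\right) + 245137 = 2 \left(6 + \frac{11}{5}\right) \left(-389 + \left(6 + \frac{11}{5}\right)\right) + 245137 = 2 \cdot \frac{41}{5} \left(-389 + \frac{41}{5}\right) + 245137 = 2 \cdot \frac{41}{5} \left(- \frac{1904}{5}\right) + 245137 = - \frac{156128}{25} + 245137 = \frac{5972297}{25}$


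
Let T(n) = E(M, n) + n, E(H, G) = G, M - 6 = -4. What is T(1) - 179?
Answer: -177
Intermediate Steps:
M = 2 (M = 6 - 4 = 2)
T(n) = 2*n (T(n) = n + n = 2*n)
T(1) - 179 = 2*1 - 179 = 2 - 179 = -177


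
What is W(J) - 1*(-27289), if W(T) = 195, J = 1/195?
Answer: 27484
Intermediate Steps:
J = 1/195 ≈ 0.0051282
W(J) - 1*(-27289) = 195 - 1*(-27289) = 195 + 27289 = 27484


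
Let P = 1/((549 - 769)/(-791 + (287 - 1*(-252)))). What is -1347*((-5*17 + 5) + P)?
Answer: 5841939/55 ≈ 1.0622e+5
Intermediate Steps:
P = 63/55 (P = 1/(-220/(-791 + (287 + 252))) = 1/(-220/(-791 + 539)) = 1/(-220/(-252)) = 1/(-220*(-1/252)) = 1/(55/63) = 63/55 ≈ 1.1455)
-1347*((-5*17 + 5) + P) = -1347*((-5*17 + 5) + 63/55) = -1347*((-85 + 5) + 63/55) = -1347*(-80 + 63/55) = -1347*(-4337/55) = 5841939/55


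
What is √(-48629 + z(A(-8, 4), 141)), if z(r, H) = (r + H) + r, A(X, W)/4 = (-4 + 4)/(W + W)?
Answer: 2*I*√12122 ≈ 220.2*I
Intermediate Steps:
A(X, W) = 0 (A(X, W) = 4*((-4 + 4)/(W + W)) = 4*(0/((2*W))) = 4*(0*(1/(2*W))) = 4*0 = 0)
z(r, H) = H + 2*r (z(r, H) = (H + r) + r = H + 2*r)
√(-48629 + z(A(-8, 4), 141)) = √(-48629 + (141 + 2*0)) = √(-48629 + (141 + 0)) = √(-48629 + 141) = √(-48488) = 2*I*√12122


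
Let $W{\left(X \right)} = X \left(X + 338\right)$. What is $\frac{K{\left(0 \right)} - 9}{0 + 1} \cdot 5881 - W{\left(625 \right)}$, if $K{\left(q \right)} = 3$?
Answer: $-637161$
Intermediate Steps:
$W{\left(X \right)} = X \left(338 + X\right)$
$\frac{K{\left(0 \right)} - 9}{0 + 1} \cdot 5881 - W{\left(625 \right)} = \frac{3 - 9}{0 + 1} \cdot 5881 - 625 \left(338 + 625\right) = - \frac{6}{1} \cdot 5881 - 625 \cdot 963 = \left(-6\right) 1 \cdot 5881 - 601875 = \left(-6\right) 5881 - 601875 = -35286 - 601875 = -637161$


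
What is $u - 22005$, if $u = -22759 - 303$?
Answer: $-45067$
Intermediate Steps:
$u = -23062$ ($u = -22759 - 303 = -23062$)
$u - 22005 = -23062 - 22005 = -45067$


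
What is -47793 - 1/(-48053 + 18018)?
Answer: -1435462754/30035 ≈ -47793.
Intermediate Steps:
-47793 - 1/(-48053 + 18018) = -47793 - 1/(-30035) = -47793 - 1*(-1/30035) = -47793 + 1/30035 = -1435462754/30035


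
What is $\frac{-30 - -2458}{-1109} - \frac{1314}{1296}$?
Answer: $- \frac{255773}{79848} \approx -3.2032$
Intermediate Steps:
$\frac{-30 - -2458}{-1109} - \frac{1314}{1296} = \left(-30 + 2458\right) \left(- \frac{1}{1109}\right) - \frac{73}{72} = 2428 \left(- \frac{1}{1109}\right) - \frac{73}{72} = - \frac{2428}{1109} - \frac{73}{72} = - \frac{255773}{79848}$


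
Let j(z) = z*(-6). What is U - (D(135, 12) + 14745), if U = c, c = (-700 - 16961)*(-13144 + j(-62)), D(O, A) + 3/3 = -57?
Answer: 225551605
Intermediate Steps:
j(z) = -6*z
D(O, A) = -58 (D(O, A) = -1 - 57 = -58)
c = 225566292 (c = (-700 - 16961)*(-13144 - 6*(-62)) = -17661*(-13144 + 372) = -17661*(-12772) = 225566292)
U = 225566292
U - (D(135, 12) + 14745) = 225566292 - (-58 + 14745) = 225566292 - 1*14687 = 225566292 - 14687 = 225551605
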